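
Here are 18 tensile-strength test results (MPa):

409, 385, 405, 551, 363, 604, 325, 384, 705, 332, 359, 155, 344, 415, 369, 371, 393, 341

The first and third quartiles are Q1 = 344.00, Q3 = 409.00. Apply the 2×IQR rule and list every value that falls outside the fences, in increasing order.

155, 551, 604, 705

IQR = Q3 − Q1 = 409.00 − 344.00 = 65.00.
Lower fence = Q1 − 2·IQR = 344.00 − 130.00 = 214.00.
Upper fence = Q3 + 2·IQR = 409.00 + 130.00 = 539.00.
155 < 214.00 → outlier.
551 > 539.00 → outlier.
604 > 539.00 → outlier.
705 > 539.00 → outlier.
All remaining values lie within [214.00, 539.00].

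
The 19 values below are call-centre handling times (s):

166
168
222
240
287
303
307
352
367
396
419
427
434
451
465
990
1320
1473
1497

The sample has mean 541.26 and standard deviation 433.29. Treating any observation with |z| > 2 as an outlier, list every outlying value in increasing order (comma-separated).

1473, 1497

Cutoffs at x̄ ± 2s: 541.26 ± 2·433.29 = [-325.32, 1407.84].
1473: z = 2.15, |z| > 2 → outlier.
1497: z = 2.21, |z| > 2 → outlier.
Every other value lies within [-325.32, 1407.84].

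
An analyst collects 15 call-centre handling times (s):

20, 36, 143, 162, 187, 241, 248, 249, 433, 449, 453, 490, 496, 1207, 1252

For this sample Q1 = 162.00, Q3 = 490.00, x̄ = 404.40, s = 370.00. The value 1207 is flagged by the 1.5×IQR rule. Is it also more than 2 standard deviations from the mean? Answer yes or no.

z = (1207 − 404.40) / 370.00 = 2.17.
|z| = 2.17 > 2.

yes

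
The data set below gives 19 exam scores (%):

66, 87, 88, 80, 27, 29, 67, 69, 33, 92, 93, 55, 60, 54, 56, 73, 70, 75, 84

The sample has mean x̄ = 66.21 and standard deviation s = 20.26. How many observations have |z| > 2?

Cutoffs: x̄ ± 2s = [25.69, 106.73].
Every value lies within the cutoffs.

0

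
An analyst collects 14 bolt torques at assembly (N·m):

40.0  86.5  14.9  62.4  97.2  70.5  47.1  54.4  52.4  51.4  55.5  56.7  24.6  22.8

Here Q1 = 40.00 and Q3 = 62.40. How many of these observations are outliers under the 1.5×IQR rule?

1

IQR = 22.40; fences at 40.00 − 33.60 = 6.40 and 62.40 + 33.60 = 96.00.
Outside the cutoffs: 97.2.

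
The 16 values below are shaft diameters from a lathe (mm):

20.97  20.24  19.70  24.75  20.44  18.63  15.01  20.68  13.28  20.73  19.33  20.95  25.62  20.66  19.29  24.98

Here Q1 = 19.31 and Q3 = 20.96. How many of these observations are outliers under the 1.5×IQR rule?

IQR = 1.65; fences at 19.31 − 2.475 = 16.835 and 20.96 + 2.475 = 23.435.
Outside the cutoffs: 13.28, 15.01, 24.75, 24.98, 25.62.

5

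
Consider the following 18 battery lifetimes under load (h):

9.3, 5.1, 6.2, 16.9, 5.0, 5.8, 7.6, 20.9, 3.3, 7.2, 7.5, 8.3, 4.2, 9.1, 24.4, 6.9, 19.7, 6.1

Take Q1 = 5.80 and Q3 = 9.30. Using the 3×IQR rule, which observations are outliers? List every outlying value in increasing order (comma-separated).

IQR = Q3 − Q1 = 9.30 − 5.80 = 3.50.
Lower fence = Q1 − 3·IQR = 5.80 − 10.50 = -4.70.
Upper fence = Q3 + 3·IQR = 9.30 + 10.50 = 19.80.
20.9 > 19.80 → outlier.
24.4 > 19.80 → outlier.
All remaining values lie within [-4.70, 19.80].

20.9, 24.4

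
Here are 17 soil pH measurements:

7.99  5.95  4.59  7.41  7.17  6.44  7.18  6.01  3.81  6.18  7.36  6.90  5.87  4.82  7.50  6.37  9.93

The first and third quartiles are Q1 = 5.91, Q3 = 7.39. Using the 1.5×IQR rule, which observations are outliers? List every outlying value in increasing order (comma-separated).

9.93

IQR = Q3 − Q1 = 7.39 − 5.91 = 1.48.
Lower fence = Q1 − 1.5·IQR = 5.91 − 2.22 = 3.69.
Upper fence = Q3 + 1.5·IQR = 7.39 + 2.22 = 9.61.
9.93 > 9.61 → outlier.
All remaining values lie within [3.69, 9.61].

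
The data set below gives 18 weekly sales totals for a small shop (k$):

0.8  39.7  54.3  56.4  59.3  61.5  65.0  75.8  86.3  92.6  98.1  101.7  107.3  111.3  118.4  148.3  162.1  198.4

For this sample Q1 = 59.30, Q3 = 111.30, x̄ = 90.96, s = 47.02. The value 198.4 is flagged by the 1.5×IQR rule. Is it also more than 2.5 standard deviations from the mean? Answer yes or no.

no

z = (198.4 − 90.96) / 47.02 = 2.28.
|z| = 2.28 ≤ 2.5.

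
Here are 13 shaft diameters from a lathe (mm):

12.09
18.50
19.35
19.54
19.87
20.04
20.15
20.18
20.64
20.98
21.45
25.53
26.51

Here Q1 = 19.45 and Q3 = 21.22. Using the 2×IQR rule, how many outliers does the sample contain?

IQR = 1.77; fences at 19.45 − 3.54 = 15.91 and 21.22 + 3.54 = 24.76.
Outside the cutoffs: 12.09, 25.53, 26.51.

3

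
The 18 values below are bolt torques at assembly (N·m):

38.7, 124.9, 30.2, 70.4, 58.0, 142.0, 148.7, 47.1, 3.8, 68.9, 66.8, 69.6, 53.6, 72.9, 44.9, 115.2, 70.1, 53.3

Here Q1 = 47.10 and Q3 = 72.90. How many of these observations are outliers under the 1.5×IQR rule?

5

IQR = 25.80; fences at 47.10 − 38.70 = 8.40 and 72.90 + 38.70 = 111.60.
Outside the cutoffs: 3.8, 115.2, 124.9, 142.0, 148.7.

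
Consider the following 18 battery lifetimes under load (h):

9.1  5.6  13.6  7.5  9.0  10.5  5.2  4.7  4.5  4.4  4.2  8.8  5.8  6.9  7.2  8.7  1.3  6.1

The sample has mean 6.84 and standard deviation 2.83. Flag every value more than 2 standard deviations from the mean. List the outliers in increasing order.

13.6

Cutoffs at x̄ ± 2s: 6.84 ± 2·2.83 = [1.18, 12.50].
13.6: z = 2.39, |z| > 2 → outlier.
Every other value lies within [1.18, 12.50].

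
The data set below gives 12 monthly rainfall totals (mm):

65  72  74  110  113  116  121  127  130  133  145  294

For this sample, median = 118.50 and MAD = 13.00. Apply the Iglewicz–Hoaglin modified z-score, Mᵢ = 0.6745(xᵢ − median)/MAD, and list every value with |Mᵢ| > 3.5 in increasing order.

|Mᵢ| > 3.5 ⇔ |xᵢ − 118.50| > 3.5·13.00/0.6745 = 67.46.
So outliers lie outside [51.04, 185.96].
294: M = 9.11 → outlier.

294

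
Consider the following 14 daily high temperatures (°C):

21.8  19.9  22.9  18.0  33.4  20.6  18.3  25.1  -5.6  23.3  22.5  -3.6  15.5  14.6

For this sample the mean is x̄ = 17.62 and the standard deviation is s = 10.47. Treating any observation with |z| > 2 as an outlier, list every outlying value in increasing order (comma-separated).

-5.6, -3.6

Cutoffs at x̄ ± 2s: 17.62 ± 2·10.47 = [-3.32, 38.56].
-5.6: z = -2.22, |z| > 2 → outlier.
-3.6: z = -2.03, |z| > 2 → outlier.
Every other value lies within [-3.32, 38.56].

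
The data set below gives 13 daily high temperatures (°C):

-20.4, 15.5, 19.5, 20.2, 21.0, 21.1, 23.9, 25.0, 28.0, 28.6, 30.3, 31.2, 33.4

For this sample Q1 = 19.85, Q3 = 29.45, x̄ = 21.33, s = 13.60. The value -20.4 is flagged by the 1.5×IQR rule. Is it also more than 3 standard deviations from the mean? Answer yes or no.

yes

z = (-20.4 − 21.33) / 13.60 = -3.07.
|z| = 3.07 > 3.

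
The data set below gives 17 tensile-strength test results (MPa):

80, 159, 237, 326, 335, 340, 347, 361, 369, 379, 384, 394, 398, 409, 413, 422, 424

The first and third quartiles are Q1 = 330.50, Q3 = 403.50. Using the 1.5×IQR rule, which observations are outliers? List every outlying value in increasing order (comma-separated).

80, 159

IQR = Q3 − Q1 = 403.50 − 330.50 = 73.00.
Lower fence = Q1 − 1.5·IQR = 330.50 − 109.50 = 221.00.
Upper fence = Q3 + 1.5·IQR = 403.50 + 109.50 = 513.00.
80 < 221.00 → outlier.
159 < 221.00 → outlier.
All remaining values lie within [221.00, 513.00].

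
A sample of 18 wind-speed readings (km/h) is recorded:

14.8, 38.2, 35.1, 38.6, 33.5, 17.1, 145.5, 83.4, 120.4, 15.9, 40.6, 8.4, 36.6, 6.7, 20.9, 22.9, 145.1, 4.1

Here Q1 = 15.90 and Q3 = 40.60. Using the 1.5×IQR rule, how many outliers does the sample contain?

IQR = 24.70; fences at 15.90 − 37.05 = -21.15 and 40.60 + 37.05 = 77.65.
Outside the cutoffs: 83.4, 120.4, 145.1, 145.5.

4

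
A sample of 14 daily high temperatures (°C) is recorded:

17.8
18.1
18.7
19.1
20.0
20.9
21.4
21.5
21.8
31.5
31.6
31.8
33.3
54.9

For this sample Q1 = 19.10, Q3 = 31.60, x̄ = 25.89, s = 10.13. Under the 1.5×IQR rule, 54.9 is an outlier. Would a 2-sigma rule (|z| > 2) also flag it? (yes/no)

yes

z = (54.9 − 25.89) / 10.13 = 2.86.
|z| = 2.86 > 2.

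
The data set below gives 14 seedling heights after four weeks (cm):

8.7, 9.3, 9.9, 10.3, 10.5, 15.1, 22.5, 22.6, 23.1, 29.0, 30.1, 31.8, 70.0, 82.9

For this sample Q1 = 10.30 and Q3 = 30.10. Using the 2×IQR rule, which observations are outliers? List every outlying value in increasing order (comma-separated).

70.0, 82.9

IQR = Q3 − Q1 = 30.10 − 10.30 = 19.80.
Lower fence = Q1 − 2·IQR = 10.30 − 39.60 = -29.30.
Upper fence = Q3 + 2·IQR = 30.10 + 39.60 = 69.70.
70.0 > 69.70 → outlier.
82.9 > 69.70 → outlier.
All remaining values lie within [-29.30, 69.70].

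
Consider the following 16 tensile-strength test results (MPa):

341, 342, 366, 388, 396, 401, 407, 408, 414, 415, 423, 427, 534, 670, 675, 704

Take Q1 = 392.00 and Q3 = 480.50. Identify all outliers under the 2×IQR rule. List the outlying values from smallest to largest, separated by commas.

IQR = Q3 − Q1 = 480.50 − 392.00 = 88.50.
Lower fence = Q1 − 2·IQR = 392.00 − 177.00 = 215.00.
Upper fence = Q3 + 2·IQR = 480.50 + 177.00 = 657.50.
670 > 657.50 → outlier.
675 > 657.50 → outlier.
704 > 657.50 → outlier.
All remaining values lie within [215.00, 657.50].

670, 675, 704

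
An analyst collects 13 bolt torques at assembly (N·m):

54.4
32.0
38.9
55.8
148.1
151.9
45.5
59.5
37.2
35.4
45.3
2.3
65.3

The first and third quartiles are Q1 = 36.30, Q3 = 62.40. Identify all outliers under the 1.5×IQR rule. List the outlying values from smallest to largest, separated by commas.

IQR = Q3 − Q1 = 62.40 − 36.30 = 26.10.
Lower fence = Q1 − 1.5·IQR = 36.30 − 39.15 = -2.85.
Upper fence = Q3 + 1.5·IQR = 62.40 + 39.15 = 101.55.
148.1 > 101.55 → outlier.
151.9 > 101.55 → outlier.
All remaining values lie within [-2.85, 101.55].

148.1, 151.9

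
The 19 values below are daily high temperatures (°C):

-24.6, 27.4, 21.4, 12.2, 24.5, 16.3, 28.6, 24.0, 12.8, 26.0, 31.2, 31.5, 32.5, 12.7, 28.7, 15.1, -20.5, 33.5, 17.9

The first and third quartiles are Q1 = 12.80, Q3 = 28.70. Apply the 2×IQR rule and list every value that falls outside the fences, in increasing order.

-24.6, -20.5

IQR = Q3 − Q1 = 28.70 − 12.80 = 15.90.
Lower fence = Q1 − 2·IQR = 12.80 − 31.80 = -19.00.
Upper fence = Q3 + 2·IQR = 28.70 + 31.80 = 60.50.
-24.6 < -19.00 → outlier.
-20.5 < -19.00 → outlier.
All remaining values lie within [-19.00, 60.50].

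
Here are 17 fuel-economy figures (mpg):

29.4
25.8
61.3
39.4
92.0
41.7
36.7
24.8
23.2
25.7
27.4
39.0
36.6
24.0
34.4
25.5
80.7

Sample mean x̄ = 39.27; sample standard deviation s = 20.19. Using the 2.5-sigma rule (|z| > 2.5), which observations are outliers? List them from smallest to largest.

92.0

Cutoffs at x̄ ± 2.5s: 39.27 ± 2.5·20.19 = [-11.205, 89.745].
92.0: z = 2.61, |z| > 2.5 → outlier.
Every other value lies within [-11.205, 89.745].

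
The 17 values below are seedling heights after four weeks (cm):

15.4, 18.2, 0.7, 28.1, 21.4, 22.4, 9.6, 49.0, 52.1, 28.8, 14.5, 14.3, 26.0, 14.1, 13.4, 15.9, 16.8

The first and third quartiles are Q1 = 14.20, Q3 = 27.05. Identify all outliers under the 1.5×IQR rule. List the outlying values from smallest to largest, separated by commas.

49.0, 52.1

IQR = Q3 − Q1 = 27.05 − 14.20 = 12.85.
Lower fence = Q1 − 1.5·IQR = 14.20 − 19.275 = -5.075.
Upper fence = Q3 + 1.5·IQR = 27.05 + 19.275 = 46.325.
49.0 > 46.325 → outlier.
52.1 > 46.325 → outlier.
All remaining values lie within [-5.075, 46.325].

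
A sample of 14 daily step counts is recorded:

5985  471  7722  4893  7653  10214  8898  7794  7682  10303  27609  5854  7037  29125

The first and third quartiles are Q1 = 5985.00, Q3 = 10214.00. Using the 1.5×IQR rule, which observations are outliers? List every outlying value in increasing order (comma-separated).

27609, 29125

IQR = Q3 − Q1 = 10214.00 − 5985.00 = 4229.00.
Lower fence = Q1 − 1.5·IQR = 5985.00 − 6343.50 = -358.50.
Upper fence = Q3 + 1.5·IQR = 10214.00 + 6343.50 = 16557.50.
27609 > 16557.50 → outlier.
29125 > 16557.50 → outlier.
All remaining values lie within [-358.50, 16557.50].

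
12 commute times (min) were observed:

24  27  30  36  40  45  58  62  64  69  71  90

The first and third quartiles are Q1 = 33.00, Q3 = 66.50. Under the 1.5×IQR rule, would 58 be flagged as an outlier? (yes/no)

IQR = Q3 − Q1 = 66.50 − 33.00 = 33.50.
Lower fence = Q1 − 1.5·IQR = 33.00 − 50.25 = -17.25.
Upper fence = Q3 + 1.5·IQR = 66.50 + 50.25 = 116.75.
58 lies within [-17.25, 116.75].

no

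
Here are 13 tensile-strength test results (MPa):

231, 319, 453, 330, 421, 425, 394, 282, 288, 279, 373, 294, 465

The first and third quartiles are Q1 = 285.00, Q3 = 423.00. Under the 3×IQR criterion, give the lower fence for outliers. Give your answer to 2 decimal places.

IQR = Q3 − Q1 = 423.00 − 285.00 = 138.00.
Lower fence = Q1 − 3·IQR = 285.00 − 414.00 = -129.00.
Upper fence = Q3 + 3·IQR = 423.00 + 414.00 = 837.00.

-129.00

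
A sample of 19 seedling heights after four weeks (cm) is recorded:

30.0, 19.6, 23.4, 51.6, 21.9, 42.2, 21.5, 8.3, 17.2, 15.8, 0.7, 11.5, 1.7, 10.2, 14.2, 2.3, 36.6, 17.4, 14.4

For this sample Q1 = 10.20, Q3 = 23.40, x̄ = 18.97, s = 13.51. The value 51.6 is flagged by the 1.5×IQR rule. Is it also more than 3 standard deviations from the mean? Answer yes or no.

no

z = (51.6 − 18.97) / 13.51 = 2.42.
|z| = 2.42 ≤ 3.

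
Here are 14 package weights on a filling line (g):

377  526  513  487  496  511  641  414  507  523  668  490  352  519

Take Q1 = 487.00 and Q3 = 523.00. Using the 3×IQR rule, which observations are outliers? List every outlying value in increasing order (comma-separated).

352, 377, 641, 668

IQR = Q3 − Q1 = 523.00 − 487.00 = 36.00.
Lower fence = Q1 − 3·IQR = 487.00 − 108.00 = 379.00.
Upper fence = Q3 + 3·IQR = 523.00 + 108.00 = 631.00.
352 < 379.00 → outlier.
377 < 379.00 → outlier.
641 > 631.00 → outlier.
668 > 631.00 → outlier.
All remaining values lie within [379.00, 631.00].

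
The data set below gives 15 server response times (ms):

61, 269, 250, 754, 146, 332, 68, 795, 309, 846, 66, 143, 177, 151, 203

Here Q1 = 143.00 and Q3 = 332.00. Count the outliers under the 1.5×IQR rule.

IQR = 189.00; fences at 143.00 − 283.50 = -140.50 and 332.00 + 283.50 = 615.50.
Outside the cutoffs: 754, 795, 846.

3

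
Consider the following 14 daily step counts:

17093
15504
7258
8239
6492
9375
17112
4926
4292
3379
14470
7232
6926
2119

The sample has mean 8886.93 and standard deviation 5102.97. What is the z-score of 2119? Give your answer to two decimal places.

z = (2119 − 8886.93) / 5102.97 = -1.33.

-1.33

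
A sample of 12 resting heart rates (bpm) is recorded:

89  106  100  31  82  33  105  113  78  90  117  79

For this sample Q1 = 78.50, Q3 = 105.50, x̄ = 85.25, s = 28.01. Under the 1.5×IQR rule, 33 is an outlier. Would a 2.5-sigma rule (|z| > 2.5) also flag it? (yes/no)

z = (33 − 85.25) / 28.01 = -1.87.
|z| = 1.87 ≤ 2.5.

no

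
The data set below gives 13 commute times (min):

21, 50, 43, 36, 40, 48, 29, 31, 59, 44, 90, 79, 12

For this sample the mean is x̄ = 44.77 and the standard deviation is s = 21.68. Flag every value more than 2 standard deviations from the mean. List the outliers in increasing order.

90

Cutoffs at x̄ ± 2s: 44.77 ± 2·21.68 = [1.41, 88.13].
90: z = 2.09, |z| > 2 → outlier.
Every other value lies within [1.41, 88.13].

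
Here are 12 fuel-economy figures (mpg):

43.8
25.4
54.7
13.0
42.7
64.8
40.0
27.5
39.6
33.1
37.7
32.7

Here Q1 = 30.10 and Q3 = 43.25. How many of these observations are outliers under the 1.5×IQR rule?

IQR = 13.15; fences at 30.10 − 19.725 = 10.375 and 43.25 + 19.725 = 62.975.
Outside the cutoffs: 64.8.

1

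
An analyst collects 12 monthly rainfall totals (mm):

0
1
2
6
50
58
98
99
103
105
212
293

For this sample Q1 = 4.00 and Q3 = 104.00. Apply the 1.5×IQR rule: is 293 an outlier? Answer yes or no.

yes

IQR = Q3 − Q1 = 104.00 − 4.00 = 100.00.
Lower fence = Q1 − 1.5·IQR = 4.00 − 150.00 = -146.00.
Upper fence = Q3 + 1.5·IQR = 104.00 + 150.00 = 254.00.
293 lies above the upper fence.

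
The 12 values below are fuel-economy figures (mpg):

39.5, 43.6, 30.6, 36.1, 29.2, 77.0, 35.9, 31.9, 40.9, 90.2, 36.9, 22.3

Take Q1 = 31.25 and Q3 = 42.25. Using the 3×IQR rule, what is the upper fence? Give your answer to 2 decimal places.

75.25

IQR = Q3 − Q1 = 42.25 − 31.25 = 11.00.
Lower fence = Q1 − 3·IQR = 31.25 − 33.00 = -1.75.
Upper fence = Q3 + 3·IQR = 42.25 + 33.00 = 75.25.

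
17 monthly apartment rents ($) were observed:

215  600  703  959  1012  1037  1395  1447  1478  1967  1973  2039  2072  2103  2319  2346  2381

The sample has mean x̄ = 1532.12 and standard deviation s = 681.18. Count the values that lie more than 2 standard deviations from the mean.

Cutoffs: x̄ ± 2s = [169.76, 2894.48].
Every value lies within the cutoffs.

0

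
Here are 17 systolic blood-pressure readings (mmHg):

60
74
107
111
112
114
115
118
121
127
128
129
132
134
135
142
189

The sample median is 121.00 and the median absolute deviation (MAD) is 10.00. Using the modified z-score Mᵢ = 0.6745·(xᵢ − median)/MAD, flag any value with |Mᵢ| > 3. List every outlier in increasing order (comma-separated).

60, 74, 189

|Mᵢ| > 3 ⇔ |xᵢ − 121.00| > 3·10.00/0.6745 = 44.48.
So outliers lie outside [76.52, 165.48].
60: M = -4.11 → outlier.
74: M = -3.17 → outlier.
189: M = 4.59 → outlier.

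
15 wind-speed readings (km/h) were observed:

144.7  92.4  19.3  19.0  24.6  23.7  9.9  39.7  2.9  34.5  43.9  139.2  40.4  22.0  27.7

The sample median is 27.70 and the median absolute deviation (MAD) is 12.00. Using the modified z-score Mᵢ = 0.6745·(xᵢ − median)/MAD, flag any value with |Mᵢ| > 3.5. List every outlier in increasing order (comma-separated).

92.4, 139.2, 144.7

|Mᵢ| > 3.5 ⇔ |xᵢ − 27.70| > 3.5·12.00/0.6745 = 62.27.
So outliers lie outside [-34.57, 89.97].
92.4: M = 3.64 → outlier.
139.2: M = 6.27 → outlier.
144.7: M = 6.58 → outlier.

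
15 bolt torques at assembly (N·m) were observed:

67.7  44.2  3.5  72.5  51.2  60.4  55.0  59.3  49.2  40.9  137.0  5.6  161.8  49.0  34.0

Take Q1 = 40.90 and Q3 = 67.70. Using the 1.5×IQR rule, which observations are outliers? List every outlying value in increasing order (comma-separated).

137.0, 161.8

IQR = Q3 − Q1 = 67.70 − 40.90 = 26.80.
Lower fence = Q1 − 1.5·IQR = 40.90 − 40.20 = 0.70.
Upper fence = Q3 + 1.5·IQR = 67.70 + 40.20 = 107.90.
137.0 > 107.90 → outlier.
161.8 > 107.90 → outlier.
All remaining values lie within [0.70, 107.90].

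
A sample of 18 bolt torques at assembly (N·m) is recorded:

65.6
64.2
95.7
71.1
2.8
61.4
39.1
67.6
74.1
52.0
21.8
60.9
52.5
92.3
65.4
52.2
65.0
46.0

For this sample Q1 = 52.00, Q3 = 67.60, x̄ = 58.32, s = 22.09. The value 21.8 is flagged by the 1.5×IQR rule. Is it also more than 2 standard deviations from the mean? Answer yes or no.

z = (21.8 − 58.32) / 22.09 = -1.65.
|z| = 1.65 ≤ 2.

no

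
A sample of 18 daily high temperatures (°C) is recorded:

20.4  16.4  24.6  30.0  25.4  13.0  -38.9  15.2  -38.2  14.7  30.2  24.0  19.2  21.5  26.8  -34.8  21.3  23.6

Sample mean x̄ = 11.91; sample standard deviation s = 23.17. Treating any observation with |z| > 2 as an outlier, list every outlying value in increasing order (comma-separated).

Cutoffs at x̄ ± 2s: 11.91 ± 2·23.17 = [-34.43, 58.25].
-38.9: z = -2.19, |z| > 2 → outlier.
-38.2: z = -2.16, |z| > 2 → outlier.
-34.8: z = -2.02, |z| > 2 → outlier.
Every other value lies within [-34.43, 58.25].

-38.9, -38.2, -34.8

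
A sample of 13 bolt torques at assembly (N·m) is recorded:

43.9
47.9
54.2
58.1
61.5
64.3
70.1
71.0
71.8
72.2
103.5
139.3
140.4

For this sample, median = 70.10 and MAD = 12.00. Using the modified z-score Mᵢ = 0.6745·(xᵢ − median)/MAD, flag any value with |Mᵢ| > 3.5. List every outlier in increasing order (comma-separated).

|Mᵢ| > 3.5 ⇔ |xᵢ − 70.10| > 3.5·12.00/0.6745 = 62.27.
So outliers lie outside [7.83, 132.37].
139.3: M = 3.89 → outlier.
140.4: M = 3.95 → outlier.

139.3, 140.4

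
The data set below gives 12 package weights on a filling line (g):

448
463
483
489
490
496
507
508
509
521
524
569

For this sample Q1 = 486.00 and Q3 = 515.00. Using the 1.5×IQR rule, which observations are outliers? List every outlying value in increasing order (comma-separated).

IQR = Q3 − Q1 = 515.00 − 486.00 = 29.00.
Lower fence = Q1 − 1.5·IQR = 486.00 − 43.50 = 442.50.
Upper fence = Q3 + 1.5·IQR = 515.00 + 43.50 = 558.50.
569 > 558.50 → outlier.
All remaining values lie within [442.50, 558.50].

569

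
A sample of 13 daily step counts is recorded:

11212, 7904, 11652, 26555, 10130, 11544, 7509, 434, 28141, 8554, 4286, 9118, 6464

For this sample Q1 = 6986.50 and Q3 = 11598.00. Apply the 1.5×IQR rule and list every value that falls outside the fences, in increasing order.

26555, 28141

IQR = Q3 − Q1 = 11598.00 − 6986.50 = 4611.50.
Lower fence = Q1 − 1.5·IQR = 6986.50 − 6917.25 = 69.25.
Upper fence = Q3 + 1.5·IQR = 11598.00 + 6917.25 = 18515.25.
26555 > 18515.25 → outlier.
28141 > 18515.25 → outlier.
All remaining values lie within [69.25, 18515.25].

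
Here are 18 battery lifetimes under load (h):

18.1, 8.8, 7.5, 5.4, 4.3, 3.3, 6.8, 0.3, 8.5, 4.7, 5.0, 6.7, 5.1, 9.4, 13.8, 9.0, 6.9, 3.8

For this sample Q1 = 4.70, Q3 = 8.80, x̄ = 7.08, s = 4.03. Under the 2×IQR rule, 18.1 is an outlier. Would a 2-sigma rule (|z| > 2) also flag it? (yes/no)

yes

z = (18.1 − 7.08) / 4.03 = 2.73.
|z| = 2.73 > 2.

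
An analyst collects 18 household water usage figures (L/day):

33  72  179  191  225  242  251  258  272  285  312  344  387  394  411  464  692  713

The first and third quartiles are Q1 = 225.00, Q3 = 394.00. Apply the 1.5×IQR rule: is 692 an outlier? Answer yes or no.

IQR = Q3 − Q1 = 394.00 − 225.00 = 169.00.
Lower fence = Q1 − 1.5·IQR = 225.00 − 253.50 = -28.50.
Upper fence = Q3 + 1.5·IQR = 394.00 + 253.50 = 647.50.
692 lies above the upper fence.

yes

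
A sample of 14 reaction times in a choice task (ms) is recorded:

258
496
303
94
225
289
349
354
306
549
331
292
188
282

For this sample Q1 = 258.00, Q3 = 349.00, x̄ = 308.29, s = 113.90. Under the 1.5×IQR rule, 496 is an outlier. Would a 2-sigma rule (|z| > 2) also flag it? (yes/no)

no

z = (496 − 308.29) / 113.90 = 1.65.
|z| = 1.65 ≤ 2.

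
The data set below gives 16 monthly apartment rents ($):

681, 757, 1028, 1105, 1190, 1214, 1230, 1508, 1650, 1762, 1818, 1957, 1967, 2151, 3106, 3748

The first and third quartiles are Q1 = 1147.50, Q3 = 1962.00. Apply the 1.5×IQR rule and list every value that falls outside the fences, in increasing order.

3748

IQR = Q3 − Q1 = 1962.00 − 1147.50 = 814.50.
Lower fence = Q1 − 1.5·IQR = 1147.50 − 1221.75 = -74.25.
Upper fence = Q3 + 1.5·IQR = 1962.00 + 1221.75 = 3183.75.
3748 > 3183.75 → outlier.
All remaining values lie within [-74.25, 3183.75].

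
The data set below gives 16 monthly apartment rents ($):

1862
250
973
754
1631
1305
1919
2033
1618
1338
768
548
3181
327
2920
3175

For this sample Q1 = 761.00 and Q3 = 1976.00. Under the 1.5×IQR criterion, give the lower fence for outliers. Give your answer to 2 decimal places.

IQR = Q3 − Q1 = 1976.00 − 761.00 = 1215.00.
Lower fence = Q1 − 1.5·IQR = 761.00 − 1822.50 = -1061.50.
Upper fence = Q3 + 1.5·IQR = 1976.00 + 1822.50 = 3798.50.

-1061.50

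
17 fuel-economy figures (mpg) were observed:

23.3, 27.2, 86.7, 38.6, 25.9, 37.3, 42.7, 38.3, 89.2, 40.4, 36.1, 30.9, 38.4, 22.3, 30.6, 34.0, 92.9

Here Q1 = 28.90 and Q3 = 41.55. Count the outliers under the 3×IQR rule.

3

IQR = 12.65; fences at 28.90 − 37.95 = -9.05 and 41.55 + 37.95 = 79.50.
Outside the cutoffs: 86.7, 89.2, 92.9.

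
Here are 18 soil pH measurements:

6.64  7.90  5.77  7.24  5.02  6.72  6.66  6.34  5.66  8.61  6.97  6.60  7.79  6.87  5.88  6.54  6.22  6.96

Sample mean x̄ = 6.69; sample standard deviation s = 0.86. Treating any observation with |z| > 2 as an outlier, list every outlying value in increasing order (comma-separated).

Cutoffs at x̄ ± 2s: 6.69 ± 2·0.86 = [4.97, 8.41].
8.61: z = 2.23, |z| > 2 → outlier.
Every other value lies within [4.97, 8.41].

8.61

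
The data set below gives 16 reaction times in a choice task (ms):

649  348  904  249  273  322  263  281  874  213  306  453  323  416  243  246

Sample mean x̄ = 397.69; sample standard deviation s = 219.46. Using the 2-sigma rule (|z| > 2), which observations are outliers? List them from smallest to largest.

Cutoffs at x̄ ± 2s: 397.69 ± 2·219.46 = [-41.23, 836.61].
874: z = 2.17, |z| > 2 → outlier.
904: z = 2.31, |z| > 2 → outlier.
Every other value lies within [-41.23, 836.61].

874, 904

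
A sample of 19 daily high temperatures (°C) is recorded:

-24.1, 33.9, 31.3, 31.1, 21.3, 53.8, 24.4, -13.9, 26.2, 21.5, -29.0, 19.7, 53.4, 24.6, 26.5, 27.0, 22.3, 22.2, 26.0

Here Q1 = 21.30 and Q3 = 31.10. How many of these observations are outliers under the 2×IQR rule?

IQR = 9.80; fences at 21.30 − 19.60 = 1.70 and 31.10 + 19.60 = 50.70.
Outside the cutoffs: -29.0, -24.1, -13.9, 53.4, 53.8.

5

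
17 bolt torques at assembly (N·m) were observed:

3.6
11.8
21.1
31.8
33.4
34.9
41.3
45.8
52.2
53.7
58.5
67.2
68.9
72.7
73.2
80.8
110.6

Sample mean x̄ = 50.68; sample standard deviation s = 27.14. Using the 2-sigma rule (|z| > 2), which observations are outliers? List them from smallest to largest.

110.6

Cutoffs at x̄ ± 2s: 50.68 ± 2·27.14 = [-3.60, 104.96].
110.6: z = 2.21, |z| > 2 → outlier.
Every other value lies within [-3.60, 104.96].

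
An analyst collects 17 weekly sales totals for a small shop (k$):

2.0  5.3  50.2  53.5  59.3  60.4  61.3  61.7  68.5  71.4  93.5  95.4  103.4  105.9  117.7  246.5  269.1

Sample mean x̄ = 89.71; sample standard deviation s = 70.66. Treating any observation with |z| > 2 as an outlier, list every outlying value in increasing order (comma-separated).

Cutoffs at x̄ ± 2s: 89.71 ± 2·70.66 = [-51.61, 231.03].
246.5: z = 2.22, |z| > 2 → outlier.
269.1: z = 2.54, |z| > 2 → outlier.
Every other value lies within [-51.61, 231.03].

246.5, 269.1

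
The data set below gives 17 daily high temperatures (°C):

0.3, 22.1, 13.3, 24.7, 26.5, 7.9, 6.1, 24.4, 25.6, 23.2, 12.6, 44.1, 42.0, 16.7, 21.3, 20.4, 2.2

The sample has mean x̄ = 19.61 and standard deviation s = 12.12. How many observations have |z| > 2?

Cutoffs: x̄ ± 2s = [-4.63, 43.85].
Outside the cutoffs: 44.1.

1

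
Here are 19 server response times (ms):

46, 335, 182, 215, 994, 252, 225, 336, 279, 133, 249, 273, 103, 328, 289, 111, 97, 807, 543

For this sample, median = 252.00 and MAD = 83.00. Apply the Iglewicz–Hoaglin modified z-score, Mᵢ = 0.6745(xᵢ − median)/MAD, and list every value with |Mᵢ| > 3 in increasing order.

|Mᵢ| > 3 ⇔ |xᵢ − 252.00| > 3·83.00/0.6745 = 369.16.
So outliers lie outside [-117.16, 621.16].
807: M = 4.51 → outlier.
994: M = 6.03 → outlier.

807, 994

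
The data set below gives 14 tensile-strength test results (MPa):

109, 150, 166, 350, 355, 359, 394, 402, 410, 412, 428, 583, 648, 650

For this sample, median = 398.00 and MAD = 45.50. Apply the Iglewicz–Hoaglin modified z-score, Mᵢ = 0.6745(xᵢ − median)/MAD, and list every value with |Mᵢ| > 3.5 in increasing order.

109, 150, 648, 650

|Mᵢ| > 3.5 ⇔ |xᵢ − 398.00| > 3.5·45.50/0.6745 = 236.10.
So outliers lie outside [161.90, 634.10].
109: M = -4.28 → outlier.
150: M = -3.68 → outlier.
648: M = 3.71 → outlier.
650: M = 3.74 → outlier.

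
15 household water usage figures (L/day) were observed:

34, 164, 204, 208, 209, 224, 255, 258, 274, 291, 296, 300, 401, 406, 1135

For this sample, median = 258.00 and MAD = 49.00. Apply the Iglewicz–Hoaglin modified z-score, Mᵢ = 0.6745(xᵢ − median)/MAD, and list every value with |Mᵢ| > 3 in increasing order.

34, 1135

|Mᵢ| > 3 ⇔ |xᵢ − 258.00| > 3·49.00/0.6745 = 217.94.
So outliers lie outside [40.06, 475.94].
34: M = -3.08 → outlier.
1135: M = 12.07 → outlier.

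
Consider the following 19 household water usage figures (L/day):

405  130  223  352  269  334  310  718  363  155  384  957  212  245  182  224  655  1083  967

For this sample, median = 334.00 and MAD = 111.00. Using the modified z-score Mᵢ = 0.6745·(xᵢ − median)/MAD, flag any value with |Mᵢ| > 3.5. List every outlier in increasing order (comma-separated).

957, 967, 1083

|Mᵢ| > 3.5 ⇔ |xᵢ − 334.00| > 3.5·111.00/0.6745 = 575.98.
So outliers lie outside [-241.98, 909.98].
957: M = 3.79 → outlier.
967: M = 3.85 → outlier.
1083: M = 4.55 → outlier.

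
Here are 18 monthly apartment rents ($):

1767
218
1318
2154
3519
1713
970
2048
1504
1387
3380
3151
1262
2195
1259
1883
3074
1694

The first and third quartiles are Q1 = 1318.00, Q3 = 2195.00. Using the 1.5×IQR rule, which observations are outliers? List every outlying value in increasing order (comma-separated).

IQR = Q3 − Q1 = 2195.00 − 1318.00 = 877.00.
Lower fence = Q1 − 1.5·IQR = 1318.00 − 1315.50 = 2.50.
Upper fence = Q3 + 1.5·IQR = 2195.00 + 1315.50 = 3510.50.
3519 > 3510.50 → outlier.
All remaining values lie within [2.50, 3510.50].

3519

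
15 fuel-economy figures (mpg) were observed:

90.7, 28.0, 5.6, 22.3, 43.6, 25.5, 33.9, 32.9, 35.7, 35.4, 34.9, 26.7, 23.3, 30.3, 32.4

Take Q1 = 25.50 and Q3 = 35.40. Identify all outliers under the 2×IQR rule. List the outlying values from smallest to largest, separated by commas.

5.6, 90.7

IQR = Q3 − Q1 = 35.40 − 25.50 = 9.90.
Lower fence = Q1 − 2·IQR = 25.50 − 19.80 = 5.70.
Upper fence = Q3 + 2·IQR = 35.40 + 19.80 = 55.20.
5.6 < 5.70 → outlier.
90.7 > 55.20 → outlier.
All remaining values lie within [5.70, 55.20].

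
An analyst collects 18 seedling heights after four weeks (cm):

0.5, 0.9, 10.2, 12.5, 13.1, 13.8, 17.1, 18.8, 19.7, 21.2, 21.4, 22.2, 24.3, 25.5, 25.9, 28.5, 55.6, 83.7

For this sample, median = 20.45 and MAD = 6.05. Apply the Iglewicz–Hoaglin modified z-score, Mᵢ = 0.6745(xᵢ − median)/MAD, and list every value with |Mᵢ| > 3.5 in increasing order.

55.6, 83.7

|Mᵢ| > 3.5 ⇔ |xᵢ − 20.45| > 3.5·6.05/0.6745 = 31.39.
So outliers lie outside [-10.94, 51.84].
55.6: M = 3.92 → outlier.
83.7: M = 7.05 → outlier.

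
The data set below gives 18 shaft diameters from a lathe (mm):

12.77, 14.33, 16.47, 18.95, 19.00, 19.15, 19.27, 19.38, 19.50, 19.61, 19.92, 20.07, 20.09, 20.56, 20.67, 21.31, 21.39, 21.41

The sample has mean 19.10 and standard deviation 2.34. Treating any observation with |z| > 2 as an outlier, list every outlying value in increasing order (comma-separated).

Cutoffs at x̄ ± 2s: 19.10 ± 2·2.34 = [14.42, 23.78].
12.77: z = -2.71, |z| > 2 → outlier.
14.33: z = -2.04, |z| > 2 → outlier.
Every other value lies within [14.42, 23.78].

12.77, 14.33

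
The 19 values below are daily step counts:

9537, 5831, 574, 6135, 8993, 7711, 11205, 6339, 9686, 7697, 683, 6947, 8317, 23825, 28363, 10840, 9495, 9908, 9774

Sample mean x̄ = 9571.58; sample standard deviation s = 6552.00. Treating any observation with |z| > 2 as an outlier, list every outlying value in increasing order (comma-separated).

Cutoffs at x̄ ± 2s: 9571.58 ± 2·6552.00 = [-3532.42, 22675.58].
23825: z = 2.18, |z| > 2 → outlier.
28363: z = 2.87, |z| > 2 → outlier.
Every other value lies within [-3532.42, 22675.58].

23825, 28363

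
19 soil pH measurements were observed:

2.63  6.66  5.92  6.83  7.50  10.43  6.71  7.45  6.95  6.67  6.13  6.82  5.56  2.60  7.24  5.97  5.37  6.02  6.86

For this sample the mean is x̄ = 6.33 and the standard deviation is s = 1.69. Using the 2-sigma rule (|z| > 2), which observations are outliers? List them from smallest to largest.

2.60, 2.63, 10.43

Cutoffs at x̄ ± 2s: 6.33 ± 2·1.69 = [2.95, 9.71].
2.60: z = -2.21, |z| > 2 → outlier.
2.63: z = -2.19, |z| > 2 → outlier.
10.43: z = 2.43, |z| > 2 → outlier.
Every other value lies within [2.95, 9.71].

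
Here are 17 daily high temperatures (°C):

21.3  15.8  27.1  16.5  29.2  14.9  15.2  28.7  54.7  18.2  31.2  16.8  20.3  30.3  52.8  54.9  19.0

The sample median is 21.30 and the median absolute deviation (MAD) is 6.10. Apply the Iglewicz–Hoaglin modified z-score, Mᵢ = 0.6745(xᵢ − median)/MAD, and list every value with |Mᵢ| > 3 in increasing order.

52.8, 54.7, 54.9

|Mᵢ| > 3 ⇔ |xᵢ − 21.30| > 3·6.10/0.6745 = 27.13.
So outliers lie outside [-5.83, 48.43].
52.8: M = 3.48 → outlier.
54.7: M = 3.69 → outlier.
54.9: M = 3.72 → outlier.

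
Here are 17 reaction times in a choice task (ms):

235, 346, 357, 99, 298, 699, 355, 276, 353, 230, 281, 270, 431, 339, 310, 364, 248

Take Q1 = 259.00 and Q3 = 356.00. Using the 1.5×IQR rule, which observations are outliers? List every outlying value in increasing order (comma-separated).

IQR = Q3 − Q1 = 356.00 − 259.00 = 97.00.
Lower fence = Q1 − 1.5·IQR = 259.00 − 145.50 = 113.50.
Upper fence = Q3 + 1.5·IQR = 356.00 + 145.50 = 501.50.
99 < 113.50 → outlier.
699 > 501.50 → outlier.
All remaining values lie within [113.50, 501.50].

99, 699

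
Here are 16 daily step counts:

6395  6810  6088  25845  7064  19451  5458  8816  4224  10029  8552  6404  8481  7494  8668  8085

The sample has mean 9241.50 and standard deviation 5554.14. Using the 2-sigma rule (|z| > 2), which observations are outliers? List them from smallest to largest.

25845

Cutoffs at x̄ ± 2s: 9241.50 ± 2·5554.14 = [-1866.78, 20349.78].
25845: z = 2.99, |z| > 2 → outlier.
Every other value lies within [-1866.78, 20349.78].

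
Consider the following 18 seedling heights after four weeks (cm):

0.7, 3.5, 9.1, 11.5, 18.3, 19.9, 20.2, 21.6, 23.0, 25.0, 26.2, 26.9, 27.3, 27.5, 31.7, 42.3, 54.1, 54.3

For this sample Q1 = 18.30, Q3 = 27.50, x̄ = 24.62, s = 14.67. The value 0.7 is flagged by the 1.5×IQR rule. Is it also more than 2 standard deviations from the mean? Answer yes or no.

no

z = (0.7 − 24.62) / 14.67 = -1.63.
|z| = 1.63 ≤ 2.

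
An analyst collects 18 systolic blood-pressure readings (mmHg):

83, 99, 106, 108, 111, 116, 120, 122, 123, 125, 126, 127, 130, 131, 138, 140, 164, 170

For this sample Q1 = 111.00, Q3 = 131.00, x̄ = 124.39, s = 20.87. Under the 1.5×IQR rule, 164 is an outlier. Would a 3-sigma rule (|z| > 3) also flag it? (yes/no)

no

z = (164 − 124.39) / 20.87 = 1.90.
|z| = 1.90 ≤ 3.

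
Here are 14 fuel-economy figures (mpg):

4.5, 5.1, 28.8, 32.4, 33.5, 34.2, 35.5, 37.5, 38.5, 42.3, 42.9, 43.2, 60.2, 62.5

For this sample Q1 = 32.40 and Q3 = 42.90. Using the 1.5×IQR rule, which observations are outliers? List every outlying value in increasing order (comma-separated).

IQR = Q3 − Q1 = 42.90 − 32.40 = 10.50.
Lower fence = Q1 − 1.5·IQR = 32.40 − 15.75 = 16.65.
Upper fence = Q3 + 1.5·IQR = 42.90 + 15.75 = 58.65.
4.5 < 16.65 → outlier.
5.1 < 16.65 → outlier.
60.2 > 58.65 → outlier.
62.5 > 58.65 → outlier.
All remaining values lie within [16.65, 58.65].

4.5, 5.1, 60.2, 62.5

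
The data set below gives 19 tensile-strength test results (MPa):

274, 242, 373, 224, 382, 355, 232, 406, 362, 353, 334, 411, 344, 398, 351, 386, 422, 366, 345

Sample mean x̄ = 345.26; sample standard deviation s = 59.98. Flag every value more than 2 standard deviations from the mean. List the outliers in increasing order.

Cutoffs at x̄ ± 2s: 345.26 ± 2·59.98 = [225.30, 465.22].
224: z = -2.02, |z| > 2 → outlier.
Every other value lies within [225.30, 465.22].

224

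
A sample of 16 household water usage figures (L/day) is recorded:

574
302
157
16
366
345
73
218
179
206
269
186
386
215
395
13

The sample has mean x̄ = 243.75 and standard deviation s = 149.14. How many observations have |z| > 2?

Cutoffs: x̄ ± 2s = [-54.53, 542.03].
Outside the cutoffs: 574.

1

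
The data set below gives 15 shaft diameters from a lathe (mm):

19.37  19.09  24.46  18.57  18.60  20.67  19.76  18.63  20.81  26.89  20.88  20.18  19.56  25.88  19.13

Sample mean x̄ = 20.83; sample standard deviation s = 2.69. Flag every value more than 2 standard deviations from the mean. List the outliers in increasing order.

Cutoffs at x̄ ± 2s: 20.83 ± 2·2.69 = [15.45, 26.21].
26.89: z = 2.25, |z| > 2 → outlier.
Every other value lies within [15.45, 26.21].

26.89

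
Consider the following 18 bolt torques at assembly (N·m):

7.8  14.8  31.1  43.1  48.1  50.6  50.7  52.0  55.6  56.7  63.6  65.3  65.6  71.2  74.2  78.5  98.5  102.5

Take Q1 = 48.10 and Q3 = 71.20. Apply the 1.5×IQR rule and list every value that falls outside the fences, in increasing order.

7.8

IQR = Q3 − Q1 = 71.20 − 48.10 = 23.10.
Lower fence = Q1 − 1.5·IQR = 48.10 − 34.65 = 13.45.
Upper fence = Q3 + 1.5·IQR = 71.20 + 34.65 = 105.85.
7.8 < 13.45 → outlier.
All remaining values lie within [13.45, 105.85].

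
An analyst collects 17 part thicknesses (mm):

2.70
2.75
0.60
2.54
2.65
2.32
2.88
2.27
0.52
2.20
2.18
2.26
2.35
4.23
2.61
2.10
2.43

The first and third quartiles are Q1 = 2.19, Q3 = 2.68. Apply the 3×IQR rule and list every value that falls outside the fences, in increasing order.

0.52, 0.60, 4.23

IQR = Q3 − Q1 = 2.68 − 2.19 = 0.49.
Lower fence = Q1 − 3·IQR = 2.19 − 1.47 = 0.72.
Upper fence = Q3 + 3·IQR = 2.68 + 1.47 = 4.15.
0.52 < 0.72 → outlier.
0.60 < 0.72 → outlier.
4.23 > 4.15 → outlier.
All remaining values lie within [0.72, 4.15].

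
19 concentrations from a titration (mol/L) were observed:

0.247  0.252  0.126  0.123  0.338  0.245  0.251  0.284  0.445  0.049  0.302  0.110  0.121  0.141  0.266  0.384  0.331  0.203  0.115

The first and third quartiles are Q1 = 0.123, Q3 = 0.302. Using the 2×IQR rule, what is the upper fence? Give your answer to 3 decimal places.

IQR = Q3 − Q1 = 0.302 − 0.123 = 0.179.
Lower fence = Q1 − 2·IQR = 0.123 − 0.358 = -0.235.
Upper fence = Q3 + 2·IQR = 0.302 + 0.358 = 0.660.

0.660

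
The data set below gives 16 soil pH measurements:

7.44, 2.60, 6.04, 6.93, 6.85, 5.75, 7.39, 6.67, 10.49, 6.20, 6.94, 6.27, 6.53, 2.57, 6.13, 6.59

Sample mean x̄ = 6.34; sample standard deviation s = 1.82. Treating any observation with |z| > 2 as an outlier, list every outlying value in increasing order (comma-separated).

Cutoffs at x̄ ± 2s: 6.34 ± 2·1.82 = [2.70, 9.98].
2.57: z = -2.07, |z| > 2 → outlier.
2.60: z = -2.05, |z| > 2 → outlier.
10.49: z = 2.28, |z| > 2 → outlier.
Every other value lies within [2.70, 9.98].

2.57, 2.60, 10.49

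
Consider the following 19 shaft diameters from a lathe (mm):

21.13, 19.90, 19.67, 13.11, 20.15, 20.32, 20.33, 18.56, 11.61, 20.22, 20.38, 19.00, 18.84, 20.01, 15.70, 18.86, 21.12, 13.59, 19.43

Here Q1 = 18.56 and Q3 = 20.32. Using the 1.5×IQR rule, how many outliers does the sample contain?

IQR = 1.76; fences at 18.56 − 2.64 = 15.92 and 20.32 + 2.64 = 22.96.
Outside the cutoffs: 11.61, 13.11, 13.59, 15.70.

4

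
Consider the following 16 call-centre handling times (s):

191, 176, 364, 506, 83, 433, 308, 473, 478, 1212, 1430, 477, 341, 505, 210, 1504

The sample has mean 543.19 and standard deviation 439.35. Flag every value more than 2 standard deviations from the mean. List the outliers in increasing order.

Cutoffs at x̄ ± 2s: 543.19 ± 2·439.35 = [-335.51, 1421.89].
1430: z = 2.02, |z| > 2 → outlier.
1504: z = 2.19, |z| > 2 → outlier.
Every other value lies within [-335.51, 1421.89].

1430, 1504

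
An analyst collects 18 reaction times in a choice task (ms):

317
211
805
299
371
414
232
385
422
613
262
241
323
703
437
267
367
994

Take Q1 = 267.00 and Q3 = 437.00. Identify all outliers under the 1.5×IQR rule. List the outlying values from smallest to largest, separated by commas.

IQR = Q3 − Q1 = 437.00 − 267.00 = 170.00.
Lower fence = Q1 − 1.5·IQR = 267.00 − 255.00 = 12.00.
Upper fence = Q3 + 1.5·IQR = 437.00 + 255.00 = 692.00.
703 > 692.00 → outlier.
805 > 692.00 → outlier.
994 > 692.00 → outlier.
All remaining values lie within [12.00, 692.00].

703, 805, 994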